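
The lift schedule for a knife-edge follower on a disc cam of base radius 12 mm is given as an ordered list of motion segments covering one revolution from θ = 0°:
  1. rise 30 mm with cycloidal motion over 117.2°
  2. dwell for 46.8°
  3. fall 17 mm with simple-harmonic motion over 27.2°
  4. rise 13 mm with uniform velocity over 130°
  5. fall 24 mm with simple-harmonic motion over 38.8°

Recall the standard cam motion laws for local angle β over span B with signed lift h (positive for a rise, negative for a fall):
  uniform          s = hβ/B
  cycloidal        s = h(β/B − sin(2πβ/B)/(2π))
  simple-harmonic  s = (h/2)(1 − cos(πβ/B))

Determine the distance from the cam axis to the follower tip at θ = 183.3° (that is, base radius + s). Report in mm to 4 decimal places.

seg 1 [0°–117.2°] cycloidal, h=30: full span → s += 30 → s = 30.0000
seg 2 [117.2°–164°] dwell: s stays 30.0000
seg 3 [164°–191.2°] simple-harmonic, h=-17: θ=183.3° here. β=19.3, B=27.2. -17/2·(1 − cos(π·0.7096)) = -13.7004 → s = 16.2996
radial distance = base radius + s = 12 + 16.2996 = 28.2996

28.2996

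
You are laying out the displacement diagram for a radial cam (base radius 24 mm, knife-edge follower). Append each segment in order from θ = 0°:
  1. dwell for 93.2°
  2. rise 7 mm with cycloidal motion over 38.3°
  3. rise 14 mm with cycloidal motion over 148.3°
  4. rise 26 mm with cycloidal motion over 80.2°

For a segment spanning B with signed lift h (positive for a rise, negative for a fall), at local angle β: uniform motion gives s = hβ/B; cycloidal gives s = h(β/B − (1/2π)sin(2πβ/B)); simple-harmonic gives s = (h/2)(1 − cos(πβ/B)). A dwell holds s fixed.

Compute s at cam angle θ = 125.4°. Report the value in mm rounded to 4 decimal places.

seg 1 [0°–93.2°] dwell: s stays 0.0000
seg 2 [93.2°–131.5°] cycloidal, h=7: θ=125.4° here. β=32.2, B=38.3. 7·(0.8407 − sin(2π·0.8407)/(2π)) = 6.8230 → s = 6.8230

6.8230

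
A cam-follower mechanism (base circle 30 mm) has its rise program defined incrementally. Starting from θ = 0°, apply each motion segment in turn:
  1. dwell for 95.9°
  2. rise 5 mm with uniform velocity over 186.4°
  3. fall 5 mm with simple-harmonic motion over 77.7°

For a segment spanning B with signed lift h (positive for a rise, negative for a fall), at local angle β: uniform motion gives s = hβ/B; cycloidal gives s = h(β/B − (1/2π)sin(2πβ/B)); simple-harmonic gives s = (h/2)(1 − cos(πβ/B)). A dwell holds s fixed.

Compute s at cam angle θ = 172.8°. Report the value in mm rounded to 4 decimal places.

seg 1 [0°–95.9°] dwell: s stays 0.0000
seg 2 [95.9°–282.3°] uniform, h=5: θ=172.8° here. β=76.9, B=186.4. 5·76.9/186.4 = 2.0628 → s = 2.0628

2.0628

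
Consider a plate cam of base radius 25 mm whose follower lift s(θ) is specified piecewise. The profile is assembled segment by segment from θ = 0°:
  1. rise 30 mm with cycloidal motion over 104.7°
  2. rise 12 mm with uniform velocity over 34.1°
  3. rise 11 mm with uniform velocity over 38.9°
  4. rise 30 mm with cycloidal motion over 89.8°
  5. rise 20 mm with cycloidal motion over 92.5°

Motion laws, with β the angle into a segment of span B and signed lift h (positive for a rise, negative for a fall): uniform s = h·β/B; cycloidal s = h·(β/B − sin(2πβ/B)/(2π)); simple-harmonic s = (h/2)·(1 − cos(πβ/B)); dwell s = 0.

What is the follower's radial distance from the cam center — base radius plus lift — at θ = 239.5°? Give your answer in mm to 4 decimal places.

seg 1 [0°–104.7°] cycloidal, h=30: full span → s += 30 → s = 30.0000
seg 2 [104.7°–138.8°] uniform, h=12: full span → s += 12 → s = 42.0000
seg 3 [138.8°–177.7°] uniform, h=11: full span → s += 11 → s = 53.0000
seg 4 [177.7°–267.5°] cycloidal, h=30: θ=239.5° here. β=61.8, B=89.8. 30·(0.6882 − sin(2π·0.6882)/(2π)) = 25.0650 → s = 78.0650
radial distance = base radius + s = 25 + 78.0650 = 103.0650

103.0650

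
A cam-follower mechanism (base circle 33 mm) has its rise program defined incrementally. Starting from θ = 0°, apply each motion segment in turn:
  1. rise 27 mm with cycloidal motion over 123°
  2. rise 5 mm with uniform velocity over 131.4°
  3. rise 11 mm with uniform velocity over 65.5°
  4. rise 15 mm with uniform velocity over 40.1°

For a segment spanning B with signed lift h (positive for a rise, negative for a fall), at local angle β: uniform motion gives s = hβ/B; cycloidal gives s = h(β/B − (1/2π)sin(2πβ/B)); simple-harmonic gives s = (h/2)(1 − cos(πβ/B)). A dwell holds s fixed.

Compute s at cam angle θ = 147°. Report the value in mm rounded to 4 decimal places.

seg 1 [0°–123°] cycloidal, h=27: full span → s += 27 → s = 27.0000
seg 2 [123°–254.4°] uniform, h=5: θ=147° here. β=24, B=131.4. 5·24/131.4 = 0.9132 → s = 27.9132

27.9132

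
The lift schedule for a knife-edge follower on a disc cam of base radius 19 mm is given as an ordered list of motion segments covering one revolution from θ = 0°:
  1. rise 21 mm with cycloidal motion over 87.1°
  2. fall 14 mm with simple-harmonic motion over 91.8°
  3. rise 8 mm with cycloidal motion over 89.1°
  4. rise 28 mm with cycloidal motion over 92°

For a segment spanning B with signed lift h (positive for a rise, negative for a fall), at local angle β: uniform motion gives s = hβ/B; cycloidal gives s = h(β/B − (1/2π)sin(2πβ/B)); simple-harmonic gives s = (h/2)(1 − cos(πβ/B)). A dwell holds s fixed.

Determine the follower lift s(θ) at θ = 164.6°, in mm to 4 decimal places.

seg 1 [0°–87.1°] cycloidal, h=21: full span → s += 21 → s = 21.0000
seg 2 [87.1°–178.9°] simple-harmonic, h=-14: θ=164.6° here. β=77.5, B=91.8. -14/2·(1 − cos(π·0.8442)) = -13.1784 → s = 7.8216

7.8216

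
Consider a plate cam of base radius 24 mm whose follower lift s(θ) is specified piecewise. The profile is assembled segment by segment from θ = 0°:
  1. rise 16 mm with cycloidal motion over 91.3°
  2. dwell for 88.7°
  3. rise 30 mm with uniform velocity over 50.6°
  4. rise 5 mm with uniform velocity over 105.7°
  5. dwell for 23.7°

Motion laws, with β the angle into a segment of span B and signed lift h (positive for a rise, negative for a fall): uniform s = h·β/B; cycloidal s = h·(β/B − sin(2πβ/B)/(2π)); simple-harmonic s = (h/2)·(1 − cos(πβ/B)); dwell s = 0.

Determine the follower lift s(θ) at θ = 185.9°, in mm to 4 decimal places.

seg 1 [0°–91.3°] cycloidal, h=16: full span → s += 16 → s = 16.0000
seg 2 [91.3°–180°] dwell: s stays 16.0000
seg 3 [180°–230.6°] uniform, h=30: θ=185.9° here. β=5.9, B=50.6. 30·5.9/50.6 = 3.4980 → s = 19.4980

19.4980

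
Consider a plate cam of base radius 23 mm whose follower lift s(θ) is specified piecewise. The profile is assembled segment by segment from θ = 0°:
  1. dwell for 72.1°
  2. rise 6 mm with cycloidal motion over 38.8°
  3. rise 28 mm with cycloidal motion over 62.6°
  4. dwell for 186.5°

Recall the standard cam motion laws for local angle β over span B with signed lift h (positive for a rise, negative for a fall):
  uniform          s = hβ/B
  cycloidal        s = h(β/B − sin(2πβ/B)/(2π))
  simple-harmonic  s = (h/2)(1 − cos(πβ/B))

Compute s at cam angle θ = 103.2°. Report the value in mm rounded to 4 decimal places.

seg 1 [0°–72.1°] dwell: s stays 0.0000
seg 2 [72.1°–110.9°] cycloidal, h=6: θ=103.2° here. β=31.1, B=38.8. 6·(0.8015 − sin(2π·0.8015)/(2π)) = 5.7146 → s = 5.7146

5.7146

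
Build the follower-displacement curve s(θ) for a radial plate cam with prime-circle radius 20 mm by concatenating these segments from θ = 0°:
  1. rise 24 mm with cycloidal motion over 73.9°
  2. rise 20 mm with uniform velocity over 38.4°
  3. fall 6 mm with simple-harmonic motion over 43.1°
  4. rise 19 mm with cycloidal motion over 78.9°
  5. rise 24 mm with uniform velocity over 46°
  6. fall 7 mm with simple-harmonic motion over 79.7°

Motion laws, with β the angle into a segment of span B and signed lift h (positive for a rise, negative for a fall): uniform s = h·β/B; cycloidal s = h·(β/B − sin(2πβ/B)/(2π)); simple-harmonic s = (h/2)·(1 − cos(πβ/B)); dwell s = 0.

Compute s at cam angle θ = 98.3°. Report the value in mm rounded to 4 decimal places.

seg 1 [0°–73.9°] cycloidal, h=24: full span → s += 24 → s = 24.0000
seg 2 [73.9°–112.3°] uniform, h=20: θ=98.3° here. β=24.4, B=38.4. 20·24.4/38.4 = 12.7083 → s = 36.7083

36.7083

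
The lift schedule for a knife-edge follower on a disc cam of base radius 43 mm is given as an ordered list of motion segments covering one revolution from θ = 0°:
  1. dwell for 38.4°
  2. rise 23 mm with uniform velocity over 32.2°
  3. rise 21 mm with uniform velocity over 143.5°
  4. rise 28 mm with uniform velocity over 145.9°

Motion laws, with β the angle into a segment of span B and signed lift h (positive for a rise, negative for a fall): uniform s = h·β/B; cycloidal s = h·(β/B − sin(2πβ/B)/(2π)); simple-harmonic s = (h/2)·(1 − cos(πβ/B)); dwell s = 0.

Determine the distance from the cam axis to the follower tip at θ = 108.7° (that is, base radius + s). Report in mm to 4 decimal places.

seg 1 [0°–38.4°] dwell: s stays 0.0000
seg 2 [38.4°–70.6°] uniform, h=23: full span → s += 23 → s = 23.0000
seg 3 [70.6°–214.1°] uniform, h=21: θ=108.7° here. β=38.1, B=143.5. 21·38.1/143.5 = 5.5756 → s = 28.5756
radial distance = base radius + s = 43 + 28.5756 = 71.5756

71.5756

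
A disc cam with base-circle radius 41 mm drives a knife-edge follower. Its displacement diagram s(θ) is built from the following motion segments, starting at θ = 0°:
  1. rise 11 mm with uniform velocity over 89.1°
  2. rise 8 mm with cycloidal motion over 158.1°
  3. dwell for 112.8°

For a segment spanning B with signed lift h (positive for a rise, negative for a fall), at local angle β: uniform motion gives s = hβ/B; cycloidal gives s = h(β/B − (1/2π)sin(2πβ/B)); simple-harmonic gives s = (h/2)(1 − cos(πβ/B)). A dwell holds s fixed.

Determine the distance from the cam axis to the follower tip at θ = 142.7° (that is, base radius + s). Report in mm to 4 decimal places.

seg 1 [0°–89.1°] uniform, h=11: full span → s += 11 → s = 11.0000
seg 2 [89.1°–247.2°] cycloidal, h=8: θ=142.7° here. β=53.6, B=158.1. 8·(0.3390 − sin(2π·0.3390)/(2π)) = 1.6330 → s = 12.6330
radial distance = base radius + s = 41 + 12.6330 = 53.6330

53.6330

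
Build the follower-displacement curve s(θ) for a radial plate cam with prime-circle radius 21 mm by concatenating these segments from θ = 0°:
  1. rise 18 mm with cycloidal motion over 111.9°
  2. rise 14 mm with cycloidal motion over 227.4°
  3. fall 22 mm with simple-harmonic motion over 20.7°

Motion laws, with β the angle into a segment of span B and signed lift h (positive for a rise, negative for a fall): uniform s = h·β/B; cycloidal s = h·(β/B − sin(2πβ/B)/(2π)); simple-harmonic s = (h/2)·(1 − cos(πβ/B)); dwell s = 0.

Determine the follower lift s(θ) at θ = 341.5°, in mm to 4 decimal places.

seg 1 [0°–111.9°] cycloidal, h=18: full span → s += 18 → s = 18.0000
seg 2 [111.9°–339.3°] cycloidal, h=14: full span → s += 14 → s = 32.0000
seg 3 [339.3°–360°] simple-harmonic, h=-22: θ=341.5° here. β=2.2, B=20.7. -22/2·(1 − cos(π·0.1063)) = -0.6075 → s = 31.3925

31.3925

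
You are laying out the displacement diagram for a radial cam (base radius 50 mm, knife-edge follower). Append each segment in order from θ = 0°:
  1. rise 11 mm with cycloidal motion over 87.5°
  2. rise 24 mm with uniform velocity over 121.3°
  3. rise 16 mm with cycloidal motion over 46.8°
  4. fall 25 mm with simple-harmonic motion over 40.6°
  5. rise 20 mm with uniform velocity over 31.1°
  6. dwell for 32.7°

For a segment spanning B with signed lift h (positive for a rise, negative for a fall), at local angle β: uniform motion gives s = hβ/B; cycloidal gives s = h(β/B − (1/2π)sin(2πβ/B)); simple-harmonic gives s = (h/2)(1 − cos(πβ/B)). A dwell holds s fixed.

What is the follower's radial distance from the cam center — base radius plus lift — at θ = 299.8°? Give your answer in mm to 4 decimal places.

seg 1 [0°–87.5°] cycloidal, h=11: full span → s += 11 → s = 11.0000
seg 2 [87.5°–208.8°] uniform, h=24: full span → s += 24 → s = 35.0000
seg 3 [208.8°–255.6°] cycloidal, h=16: full span → s += 16 → s = 51.0000
seg 4 [255.6°–296.2°] simple-harmonic, h=-25: full span → s += -25 → s = 26.0000
seg 5 [296.2°–327.3°] uniform, h=20: θ=299.8° here. β=3.6, B=31.1. 20·3.6/31.1 = 2.3151 → s = 28.3151
radial distance = base radius + s = 50 + 28.3151 = 78.3151

78.3151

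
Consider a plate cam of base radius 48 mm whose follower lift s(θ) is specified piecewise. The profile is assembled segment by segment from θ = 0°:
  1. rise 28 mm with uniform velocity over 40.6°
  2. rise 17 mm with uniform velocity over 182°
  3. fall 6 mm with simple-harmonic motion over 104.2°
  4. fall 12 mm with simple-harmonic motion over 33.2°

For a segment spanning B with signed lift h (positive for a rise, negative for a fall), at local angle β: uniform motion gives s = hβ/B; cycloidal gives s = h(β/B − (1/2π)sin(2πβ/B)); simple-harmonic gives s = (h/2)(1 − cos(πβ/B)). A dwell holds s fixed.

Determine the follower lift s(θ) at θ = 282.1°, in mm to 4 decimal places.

seg 1 [0°–40.6°] uniform, h=28: full span → s += 28 → s = 28.0000
seg 2 [40.6°–222.6°] uniform, h=17: full span → s += 17 → s = 45.0000
seg 3 [222.6°–326.8°] simple-harmonic, h=-6: θ=282.1° here. β=59.5, B=104.2. -6/2·(1 − cos(π·0.5710)) = -3.6638 → s = 41.3362

41.3362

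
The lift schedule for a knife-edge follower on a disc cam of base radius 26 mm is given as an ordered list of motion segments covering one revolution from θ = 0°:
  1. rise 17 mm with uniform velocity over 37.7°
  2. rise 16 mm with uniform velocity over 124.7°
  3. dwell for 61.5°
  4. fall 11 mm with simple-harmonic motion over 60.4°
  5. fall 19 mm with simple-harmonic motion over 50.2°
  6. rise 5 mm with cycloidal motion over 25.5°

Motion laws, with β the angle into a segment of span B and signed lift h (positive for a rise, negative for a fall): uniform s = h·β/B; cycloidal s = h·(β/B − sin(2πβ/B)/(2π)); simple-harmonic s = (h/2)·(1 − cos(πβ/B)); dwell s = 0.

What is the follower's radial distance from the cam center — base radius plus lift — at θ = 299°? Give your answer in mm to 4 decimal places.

seg 1 [0°–37.7°] uniform, h=17: full span → s += 17 → s = 17.0000
seg 2 [37.7°–162.4°] uniform, h=16: full span → s += 16 → s = 33.0000
seg 3 [162.4°–223.9°] dwell: s stays 33.0000
seg 4 [223.9°–284.3°] simple-harmonic, h=-11: full span → s += -11 → s = 22.0000
seg 5 [284.3°–334.5°] simple-harmonic, h=-19: θ=299° here. β=14.7, B=50.2. -19/2·(1 − cos(π·0.2928)) = -3.7443 → s = 18.2557
radial distance = base radius + s = 26 + 18.2557 = 44.2557

44.2557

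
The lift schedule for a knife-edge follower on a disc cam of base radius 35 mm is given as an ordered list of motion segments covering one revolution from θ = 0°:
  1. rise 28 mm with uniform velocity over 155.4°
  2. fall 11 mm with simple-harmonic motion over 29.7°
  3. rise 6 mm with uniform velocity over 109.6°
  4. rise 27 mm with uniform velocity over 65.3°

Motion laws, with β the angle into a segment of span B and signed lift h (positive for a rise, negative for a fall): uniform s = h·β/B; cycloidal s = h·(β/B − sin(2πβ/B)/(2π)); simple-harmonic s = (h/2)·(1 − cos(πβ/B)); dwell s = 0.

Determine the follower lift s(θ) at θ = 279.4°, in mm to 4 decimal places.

seg 1 [0°–155.4°] uniform, h=28: full span → s += 28 → s = 28.0000
seg 2 [155.4°–185.1°] simple-harmonic, h=-11: full span → s += -11 → s = 17.0000
seg 3 [185.1°–294.7°] uniform, h=6: θ=279.4° here. β=94.3, B=109.6. 6·94.3/109.6 = 5.1624 → s = 22.1624

22.1624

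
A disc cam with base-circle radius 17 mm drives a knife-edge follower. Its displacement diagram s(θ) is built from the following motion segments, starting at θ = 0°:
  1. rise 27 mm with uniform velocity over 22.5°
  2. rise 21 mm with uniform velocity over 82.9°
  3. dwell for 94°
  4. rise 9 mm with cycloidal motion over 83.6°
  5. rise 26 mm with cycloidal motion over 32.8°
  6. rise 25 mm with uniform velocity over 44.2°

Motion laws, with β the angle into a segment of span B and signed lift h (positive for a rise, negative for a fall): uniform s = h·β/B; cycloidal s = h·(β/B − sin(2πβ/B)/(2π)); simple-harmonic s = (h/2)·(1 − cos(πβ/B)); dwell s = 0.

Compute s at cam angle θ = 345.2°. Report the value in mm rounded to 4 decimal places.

seg 1 [0°–22.5°] uniform, h=27: full span → s += 27 → s = 27.0000
seg 2 [22.5°–105.4°] uniform, h=21: full span → s += 21 → s = 48.0000
seg 3 [105.4°–199.4°] dwell: s stays 48.0000
seg 4 [199.4°–283°] cycloidal, h=9: full span → s += 9 → s = 57.0000
seg 5 [283°–315.8°] cycloidal, h=26: full span → s += 26 → s = 83.0000
seg 6 [315.8°–360°] uniform, h=25: θ=345.2° here. β=29.4, B=44.2. 25·29.4/44.2 = 16.6290 → s = 99.6290

99.6290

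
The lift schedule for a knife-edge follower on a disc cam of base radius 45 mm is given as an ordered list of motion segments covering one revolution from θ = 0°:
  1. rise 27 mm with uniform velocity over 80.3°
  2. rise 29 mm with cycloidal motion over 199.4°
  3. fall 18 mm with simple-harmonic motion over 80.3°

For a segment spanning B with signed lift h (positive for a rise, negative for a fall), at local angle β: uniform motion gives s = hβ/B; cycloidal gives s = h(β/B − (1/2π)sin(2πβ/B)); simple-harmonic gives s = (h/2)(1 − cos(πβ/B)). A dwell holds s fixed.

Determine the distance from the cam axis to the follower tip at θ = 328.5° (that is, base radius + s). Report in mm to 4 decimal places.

seg 1 [0°–80.3°] uniform, h=27: full span → s += 27 → s = 27.0000
seg 2 [80.3°–279.7°] cycloidal, h=29: full span → s += 29 → s = 56.0000
seg 3 [279.7°–360°] simple-harmonic, h=-18: θ=328.5° here. β=48.8, B=80.3. -18/2·(1 − cos(π·0.6077)) = -11.9879 → s = 44.0121
radial distance = base radius + s = 45 + 44.0121 = 89.0121

89.0121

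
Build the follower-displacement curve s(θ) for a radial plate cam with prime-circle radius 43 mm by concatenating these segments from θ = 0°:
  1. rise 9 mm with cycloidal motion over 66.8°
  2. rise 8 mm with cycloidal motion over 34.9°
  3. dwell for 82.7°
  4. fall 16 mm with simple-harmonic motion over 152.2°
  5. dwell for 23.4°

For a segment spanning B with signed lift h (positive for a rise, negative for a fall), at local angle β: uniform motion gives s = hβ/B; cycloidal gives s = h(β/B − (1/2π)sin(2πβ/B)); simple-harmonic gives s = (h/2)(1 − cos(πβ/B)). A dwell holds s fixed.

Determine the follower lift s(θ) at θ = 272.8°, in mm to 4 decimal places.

seg 1 [0°–66.8°] cycloidal, h=9: full span → s += 9 → s = 9.0000
seg 2 [66.8°–101.7°] cycloidal, h=8: full span → s += 8 → s = 17.0000
seg 3 [101.7°–184.4°] dwell: s stays 17.0000
seg 4 [184.4°–336.6°] simple-harmonic, h=-16: θ=272.8° here. β=88.4, B=152.2. -16/2·(1 − cos(π·0.5808)) = -10.0093 → s = 6.9907

6.9907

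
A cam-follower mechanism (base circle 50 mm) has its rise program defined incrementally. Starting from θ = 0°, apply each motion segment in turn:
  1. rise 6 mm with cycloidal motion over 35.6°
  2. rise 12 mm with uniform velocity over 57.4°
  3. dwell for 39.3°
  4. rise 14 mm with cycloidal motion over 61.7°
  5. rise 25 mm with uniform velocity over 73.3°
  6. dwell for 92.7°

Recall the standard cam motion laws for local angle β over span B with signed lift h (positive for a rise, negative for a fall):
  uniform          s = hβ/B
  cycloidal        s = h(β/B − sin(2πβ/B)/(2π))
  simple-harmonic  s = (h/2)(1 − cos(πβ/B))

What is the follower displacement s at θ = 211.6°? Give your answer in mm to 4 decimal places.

seg 1 [0°–35.6°] cycloidal, h=6: full span → s += 6 → s = 6.0000
seg 2 [35.6°–93°] uniform, h=12: full span → s += 12 → s = 18.0000
seg 3 [93°–132.3°] dwell: s stays 18.0000
seg 4 [132.3°–194°] cycloidal, h=14: full span → s += 14 → s = 32.0000
seg 5 [194°–267.3°] uniform, h=25: θ=211.6° here. β=17.6, B=73.3. 25·17.6/73.3 = 6.0027 → s = 38.0027

38.0027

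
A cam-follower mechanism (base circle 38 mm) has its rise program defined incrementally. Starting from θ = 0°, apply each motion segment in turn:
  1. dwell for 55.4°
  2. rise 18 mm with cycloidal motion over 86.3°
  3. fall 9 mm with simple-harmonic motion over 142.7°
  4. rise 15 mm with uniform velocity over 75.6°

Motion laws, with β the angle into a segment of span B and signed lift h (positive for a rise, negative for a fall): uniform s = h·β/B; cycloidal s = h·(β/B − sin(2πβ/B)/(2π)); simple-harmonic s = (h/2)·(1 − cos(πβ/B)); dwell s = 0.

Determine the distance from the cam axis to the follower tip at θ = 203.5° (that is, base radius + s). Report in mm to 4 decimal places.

seg 1 [0°–55.4°] dwell: s stays 0.0000
seg 2 [55.4°–141.7°] cycloidal, h=18: full span → s += 18 → s = 18.0000
seg 3 [141.7°–284.4°] simple-harmonic, h=-9: θ=203.5° here. β=61.8, B=142.7. -9/2·(1 − cos(π·0.4331)) = -3.5608 → s = 14.4392
radial distance = base radius + s = 38 + 14.4392 = 52.4392

52.4392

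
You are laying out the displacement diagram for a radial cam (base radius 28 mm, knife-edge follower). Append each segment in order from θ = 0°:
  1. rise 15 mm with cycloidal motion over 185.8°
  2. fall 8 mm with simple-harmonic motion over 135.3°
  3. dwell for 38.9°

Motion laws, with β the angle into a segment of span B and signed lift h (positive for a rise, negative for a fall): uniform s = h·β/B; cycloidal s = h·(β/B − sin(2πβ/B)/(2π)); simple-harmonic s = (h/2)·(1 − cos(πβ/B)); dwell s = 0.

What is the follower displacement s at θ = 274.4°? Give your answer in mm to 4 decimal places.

seg 1 [0°–185.8°] cycloidal, h=15: full span → s += 15 → s = 15.0000
seg 2 [185.8°–321.1°] simple-harmonic, h=-8: θ=274.4° here. β=88.6, B=135.3. -8/2·(1 − cos(π·0.6548)) = -5.8700 → s = 9.1300

9.1300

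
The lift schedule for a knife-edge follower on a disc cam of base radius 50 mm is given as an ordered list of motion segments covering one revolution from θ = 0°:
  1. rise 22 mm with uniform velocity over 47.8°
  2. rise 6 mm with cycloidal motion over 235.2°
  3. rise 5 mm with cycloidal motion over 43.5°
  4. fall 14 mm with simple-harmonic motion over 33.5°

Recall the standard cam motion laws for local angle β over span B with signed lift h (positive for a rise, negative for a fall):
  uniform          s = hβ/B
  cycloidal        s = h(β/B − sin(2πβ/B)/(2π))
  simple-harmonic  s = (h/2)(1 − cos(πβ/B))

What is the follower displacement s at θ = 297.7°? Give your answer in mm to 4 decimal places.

seg 1 [0°–47.8°] uniform, h=22: full span → s += 22 → s = 22.0000
seg 2 [47.8°–283°] cycloidal, h=6: full span → s += 6 → s = 28.0000
seg 3 [283°–326.5°] cycloidal, h=5: θ=297.7° here. β=14.7, B=43.5. 5·(0.3379 − sin(2π·0.3379)/(2π)) = 1.0123 → s = 29.0123

29.0123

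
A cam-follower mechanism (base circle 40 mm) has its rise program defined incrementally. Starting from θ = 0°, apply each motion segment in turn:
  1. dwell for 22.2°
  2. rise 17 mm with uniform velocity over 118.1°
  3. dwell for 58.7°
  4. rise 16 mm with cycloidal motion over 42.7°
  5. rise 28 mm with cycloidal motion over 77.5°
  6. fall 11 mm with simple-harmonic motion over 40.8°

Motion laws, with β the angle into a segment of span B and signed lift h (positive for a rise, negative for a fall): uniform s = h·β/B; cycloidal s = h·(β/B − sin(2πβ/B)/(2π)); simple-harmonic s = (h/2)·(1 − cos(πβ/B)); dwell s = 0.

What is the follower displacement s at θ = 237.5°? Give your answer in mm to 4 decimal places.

seg 1 [0°–22.2°] dwell: s stays 0.0000
seg 2 [22.2°–140.3°] uniform, h=17: full span → s += 17 → s = 17.0000
seg 3 [140.3°–199°] dwell: s stays 17.0000
seg 4 [199°–241.7°] cycloidal, h=16: θ=237.5° here. β=38.5, B=42.7. 16·(0.9016 − sin(2π·0.9016)/(2π)) = 15.9017 → s = 32.9017

32.9017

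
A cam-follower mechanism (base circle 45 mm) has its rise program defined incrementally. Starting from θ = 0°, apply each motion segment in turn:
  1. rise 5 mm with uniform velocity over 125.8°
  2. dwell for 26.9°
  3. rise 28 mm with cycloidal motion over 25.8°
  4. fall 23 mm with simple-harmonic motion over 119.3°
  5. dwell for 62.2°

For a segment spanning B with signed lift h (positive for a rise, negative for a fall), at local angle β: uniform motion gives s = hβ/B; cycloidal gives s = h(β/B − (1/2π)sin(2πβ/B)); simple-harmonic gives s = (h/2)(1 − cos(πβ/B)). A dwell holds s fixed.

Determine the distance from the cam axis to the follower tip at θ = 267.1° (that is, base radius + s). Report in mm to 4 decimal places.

seg 1 [0°–125.8°] uniform, h=5: full span → s += 5 → s = 5.0000
seg 2 [125.8°–152.7°] dwell: s stays 5.0000
seg 3 [152.7°–178.5°] cycloidal, h=28: full span → s += 28 → s = 33.0000
seg 4 [178.5°–297.8°] simple-harmonic, h=-23: θ=267.1° here. β=88.6, B=119.3. -23/2·(1 − cos(π·0.7427)) = -19.4422 → s = 13.5578
radial distance = base radius + s = 45 + 13.5578 = 58.5578

58.5578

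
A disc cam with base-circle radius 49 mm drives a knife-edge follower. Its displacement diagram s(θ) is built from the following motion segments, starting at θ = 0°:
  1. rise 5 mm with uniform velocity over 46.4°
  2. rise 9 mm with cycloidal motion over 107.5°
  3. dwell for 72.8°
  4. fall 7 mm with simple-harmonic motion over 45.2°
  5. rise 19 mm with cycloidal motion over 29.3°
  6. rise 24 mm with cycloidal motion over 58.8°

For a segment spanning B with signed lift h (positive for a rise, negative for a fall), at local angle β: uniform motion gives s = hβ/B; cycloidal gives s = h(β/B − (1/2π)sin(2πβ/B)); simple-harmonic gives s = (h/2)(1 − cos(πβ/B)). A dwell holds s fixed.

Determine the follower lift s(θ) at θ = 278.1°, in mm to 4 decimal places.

seg 1 [0°–46.4°] uniform, h=5: full span → s += 5 → s = 5.0000
seg 2 [46.4°–153.9°] cycloidal, h=9: full span → s += 9 → s = 14.0000
seg 3 [153.9°–226.7°] dwell: s stays 14.0000
seg 4 [226.7°–271.9°] simple-harmonic, h=-7: full span → s += -7 → s = 7.0000
seg 5 [271.9°–301.2°] cycloidal, h=19: θ=278.1° here. β=6.2, B=29.3. 19·(0.2116 − sin(2π·0.2116)/(2π)) = 1.0841 → s = 8.0841

8.0841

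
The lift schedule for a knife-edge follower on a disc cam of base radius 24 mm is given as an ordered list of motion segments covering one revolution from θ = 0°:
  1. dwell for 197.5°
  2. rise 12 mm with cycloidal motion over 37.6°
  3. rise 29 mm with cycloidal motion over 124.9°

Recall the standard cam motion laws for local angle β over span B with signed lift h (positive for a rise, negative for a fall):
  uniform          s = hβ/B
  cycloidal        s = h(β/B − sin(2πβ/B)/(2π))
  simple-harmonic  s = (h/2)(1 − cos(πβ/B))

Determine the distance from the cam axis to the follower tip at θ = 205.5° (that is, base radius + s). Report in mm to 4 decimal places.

seg 1 [0°–197.5°] dwell: s stays 0.0000
seg 2 [197.5°–235.1°] cycloidal, h=12: θ=205.5° here. β=8, B=37.6. 12·(0.2128 − sin(2π·0.2128)/(2π)) = 0.6954 → s = 0.6954
radial distance = base radius + s = 24 + 0.6954 = 24.6954

24.6954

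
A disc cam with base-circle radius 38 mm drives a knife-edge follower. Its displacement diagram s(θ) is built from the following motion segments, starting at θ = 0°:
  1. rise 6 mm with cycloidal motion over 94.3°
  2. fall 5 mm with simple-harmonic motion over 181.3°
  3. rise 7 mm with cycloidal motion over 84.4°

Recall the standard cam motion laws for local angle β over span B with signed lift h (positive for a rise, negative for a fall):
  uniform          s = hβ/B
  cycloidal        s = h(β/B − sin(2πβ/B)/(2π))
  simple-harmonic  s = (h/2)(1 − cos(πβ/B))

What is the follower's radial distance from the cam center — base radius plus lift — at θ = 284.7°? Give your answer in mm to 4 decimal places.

seg 1 [0°–94.3°] cycloidal, h=6: full span → s += 6 → s = 6.0000
seg 2 [94.3°–275.6°] simple-harmonic, h=-5: full span → s += -5 → s = 1.0000
seg 3 [275.6°–360°] cycloidal, h=7: θ=284.7° here. β=9.1, B=84.4. 7·(0.1078 − sin(2π·0.1078)/(2π)) = 0.0564 → s = 1.0564
radial distance = base radius + s = 38 + 1.0564 = 39.0564

39.0564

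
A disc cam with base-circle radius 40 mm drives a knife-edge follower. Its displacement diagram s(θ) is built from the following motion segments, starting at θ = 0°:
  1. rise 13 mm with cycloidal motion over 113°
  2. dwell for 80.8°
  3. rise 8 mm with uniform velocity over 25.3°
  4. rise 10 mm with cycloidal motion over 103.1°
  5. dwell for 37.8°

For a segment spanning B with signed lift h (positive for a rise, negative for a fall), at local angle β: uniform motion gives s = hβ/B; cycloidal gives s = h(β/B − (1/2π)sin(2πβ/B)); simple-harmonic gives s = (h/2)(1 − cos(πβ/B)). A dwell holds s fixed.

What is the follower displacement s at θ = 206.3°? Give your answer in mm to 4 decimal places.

seg 1 [0°–113°] cycloidal, h=13: full span → s += 13 → s = 13.0000
seg 2 [113°–193.8°] dwell: s stays 13.0000
seg 3 [193.8°–219.1°] uniform, h=8: θ=206.3° here. β=12.5, B=25.3. 8·12.5/25.3 = 3.9526 → s = 16.9526

16.9526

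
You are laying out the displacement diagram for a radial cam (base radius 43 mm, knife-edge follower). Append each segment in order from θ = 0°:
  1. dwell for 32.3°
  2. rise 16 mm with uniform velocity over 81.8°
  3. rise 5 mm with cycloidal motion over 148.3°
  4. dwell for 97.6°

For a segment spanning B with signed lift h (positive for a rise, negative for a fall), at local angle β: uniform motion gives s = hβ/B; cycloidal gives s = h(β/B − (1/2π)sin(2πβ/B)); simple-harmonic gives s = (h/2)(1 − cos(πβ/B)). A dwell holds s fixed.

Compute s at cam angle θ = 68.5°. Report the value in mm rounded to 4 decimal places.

seg 1 [0°–32.3°] dwell: s stays 0.0000
seg 2 [32.3°–114.1°] uniform, h=16: θ=68.5° here. β=36.2, B=81.8. 16·36.2/81.8 = 7.0807 → s = 7.0807

7.0807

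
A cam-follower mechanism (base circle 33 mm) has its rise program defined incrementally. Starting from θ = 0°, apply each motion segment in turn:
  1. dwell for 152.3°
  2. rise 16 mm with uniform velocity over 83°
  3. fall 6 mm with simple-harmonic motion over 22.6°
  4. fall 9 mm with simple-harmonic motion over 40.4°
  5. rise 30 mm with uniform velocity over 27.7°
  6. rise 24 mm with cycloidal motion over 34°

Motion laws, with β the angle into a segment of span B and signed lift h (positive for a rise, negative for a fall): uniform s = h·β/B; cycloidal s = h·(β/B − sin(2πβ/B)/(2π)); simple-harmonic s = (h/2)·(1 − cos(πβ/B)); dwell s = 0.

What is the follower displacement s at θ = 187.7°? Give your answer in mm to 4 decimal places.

seg 1 [0°–152.3°] dwell: s stays 0.0000
seg 2 [152.3°–235.3°] uniform, h=16: θ=187.7° here. β=35.4, B=83. 16·35.4/83 = 6.8241 → s = 6.8241

6.8241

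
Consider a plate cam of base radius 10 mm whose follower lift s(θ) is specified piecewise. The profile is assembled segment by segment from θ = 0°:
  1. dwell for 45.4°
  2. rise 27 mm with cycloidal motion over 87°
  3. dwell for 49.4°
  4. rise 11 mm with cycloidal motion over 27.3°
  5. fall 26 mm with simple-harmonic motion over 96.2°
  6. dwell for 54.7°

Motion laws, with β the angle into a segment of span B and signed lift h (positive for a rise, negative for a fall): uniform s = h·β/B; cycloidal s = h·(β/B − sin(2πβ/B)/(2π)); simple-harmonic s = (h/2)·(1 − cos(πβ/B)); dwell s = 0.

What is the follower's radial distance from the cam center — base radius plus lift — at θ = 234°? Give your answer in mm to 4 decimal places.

seg 1 [0°–45.4°] dwell: s stays 0.0000
seg 2 [45.4°–132.4°] cycloidal, h=27: full span → s += 27 → s = 27.0000
seg 3 [132.4°–181.8°] dwell: s stays 27.0000
seg 4 [181.8°–209.1°] cycloidal, h=11: full span → s += 11 → s = 38.0000
seg 5 [209.1°–305.3°] simple-harmonic, h=-26: θ=234° here. β=24.9, B=96.2. -26/2·(1 − cos(π·0.2588)) = -4.0663 → s = 33.9337
radial distance = base radius + s = 10 + 33.9337 = 43.9337

43.9337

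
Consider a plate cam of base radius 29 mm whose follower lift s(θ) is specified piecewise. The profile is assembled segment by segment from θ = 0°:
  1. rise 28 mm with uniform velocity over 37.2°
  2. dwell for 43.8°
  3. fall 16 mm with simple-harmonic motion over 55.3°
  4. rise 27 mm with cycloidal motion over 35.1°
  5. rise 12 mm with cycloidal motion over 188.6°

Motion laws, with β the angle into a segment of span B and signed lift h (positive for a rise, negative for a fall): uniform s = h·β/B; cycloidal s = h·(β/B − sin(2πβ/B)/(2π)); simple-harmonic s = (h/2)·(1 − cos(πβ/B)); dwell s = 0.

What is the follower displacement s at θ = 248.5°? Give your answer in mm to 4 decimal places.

seg 1 [0°–37.2°] uniform, h=28: full span → s += 28 → s = 28.0000
seg 2 [37.2°–81°] dwell: s stays 28.0000
seg 3 [81°–136.3°] simple-harmonic, h=-16: full span → s += -16 → s = 12.0000
seg 4 [136.3°–171.4°] cycloidal, h=27: full span → s += 27 → s = 39.0000
seg 5 [171.4°–360°] cycloidal, h=12: θ=248.5° here. β=77.1, B=188.6. 12·(0.4088 − sin(2π·0.4088)/(2π)) = 3.8702 → s = 42.8702

42.8702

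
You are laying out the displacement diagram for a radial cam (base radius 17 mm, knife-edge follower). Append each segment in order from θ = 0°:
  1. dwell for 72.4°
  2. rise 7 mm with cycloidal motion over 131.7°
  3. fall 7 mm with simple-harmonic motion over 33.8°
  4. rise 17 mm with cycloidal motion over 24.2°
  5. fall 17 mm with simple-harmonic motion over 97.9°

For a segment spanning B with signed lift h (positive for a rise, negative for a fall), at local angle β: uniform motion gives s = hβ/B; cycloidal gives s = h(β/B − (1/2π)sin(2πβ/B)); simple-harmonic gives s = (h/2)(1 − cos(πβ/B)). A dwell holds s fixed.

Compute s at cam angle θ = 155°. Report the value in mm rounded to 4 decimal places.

seg 1 [0°–72.4°] dwell: s stays 0.0000
seg 2 [72.4°–204.1°] cycloidal, h=7: θ=155° here. β=82.6, B=131.7. 7·(0.6272 − sin(2π·0.6272)/(2π)) = 5.1888 → s = 5.1888

5.1888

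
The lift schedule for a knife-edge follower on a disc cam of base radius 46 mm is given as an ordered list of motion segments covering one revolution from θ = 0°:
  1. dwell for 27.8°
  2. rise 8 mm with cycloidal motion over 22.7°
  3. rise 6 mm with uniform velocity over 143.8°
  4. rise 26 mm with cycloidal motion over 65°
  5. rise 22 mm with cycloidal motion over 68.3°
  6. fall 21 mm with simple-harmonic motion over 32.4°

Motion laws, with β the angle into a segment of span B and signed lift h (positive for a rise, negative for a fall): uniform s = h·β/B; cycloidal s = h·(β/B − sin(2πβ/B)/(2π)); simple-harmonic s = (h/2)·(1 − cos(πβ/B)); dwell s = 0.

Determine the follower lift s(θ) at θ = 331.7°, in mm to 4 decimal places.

seg 1 [0°–27.8°] dwell: s stays 0.0000
seg 2 [27.8°–50.5°] cycloidal, h=8: full span → s += 8 → s = 8.0000
seg 3 [50.5°–194.3°] uniform, h=6: full span → s += 6 → s = 14.0000
seg 4 [194.3°–259.3°] cycloidal, h=26: full span → s += 26 → s = 40.0000
seg 5 [259.3°–327.6°] cycloidal, h=22: full span → s += 22 → s = 62.0000
seg 6 [327.6°–360°] simple-harmonic, h=-21: θ=331.7° here. β=4.1, B=32.4. -21/2·(1 − cos(π·0.1265)) = -0.8189 → s = 61.1811

61.1811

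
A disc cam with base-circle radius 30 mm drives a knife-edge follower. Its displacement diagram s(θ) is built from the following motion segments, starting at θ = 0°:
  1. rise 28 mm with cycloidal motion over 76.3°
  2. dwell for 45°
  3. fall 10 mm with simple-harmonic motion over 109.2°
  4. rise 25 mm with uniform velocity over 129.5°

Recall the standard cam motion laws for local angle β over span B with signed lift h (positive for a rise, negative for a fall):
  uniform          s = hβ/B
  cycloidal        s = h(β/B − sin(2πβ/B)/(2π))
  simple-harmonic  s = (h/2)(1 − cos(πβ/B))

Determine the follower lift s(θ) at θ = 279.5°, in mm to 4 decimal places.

seg 1 [0°–76.3°] cycloidal, h=28: full span → s += 28 → s = 28.0000
seg 2 [76.3°–121.3°] dwell: s stays 28.0000
seg 3 [121.3°–230.5°] simple-harmonic, h=-10: full span → s += -10 → s = 18.0000
seg 4 [230.5°–360°] uniform, h=25: θ=279.5° here. β=49, B=129.5. 25·49/129.5 = 9.4595 → s = 27.4595

27.4595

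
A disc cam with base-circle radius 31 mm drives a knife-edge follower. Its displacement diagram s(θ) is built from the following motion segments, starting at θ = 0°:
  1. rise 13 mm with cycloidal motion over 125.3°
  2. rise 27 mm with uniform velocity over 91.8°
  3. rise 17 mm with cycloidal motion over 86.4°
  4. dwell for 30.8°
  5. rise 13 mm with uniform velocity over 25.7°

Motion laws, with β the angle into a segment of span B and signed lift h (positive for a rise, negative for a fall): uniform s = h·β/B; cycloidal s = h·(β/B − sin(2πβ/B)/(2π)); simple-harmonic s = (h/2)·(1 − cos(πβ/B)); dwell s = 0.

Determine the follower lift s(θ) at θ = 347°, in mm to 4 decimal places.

seg 1 [0°–125.3°] cycloidal, h=13: full span → s += 13 → s = 13.0000
seg 2 [125.3°–217.1°] uniform, h=27: full span → s += 27 → s = 40.0000
seg 3 [217.1°–303.5°] cycloidal, h=17: full span → s += 17 → s = 57.0000
seg 4 [303.5°–334.3°] dwell: s stays 57.0000
seg 5 [334.3°–360°] uniform, h=13: θ=347° here. β=12.7, B=25.7. 13·12.7/25.7 = 6.4241 → s = 63.4241

63.4241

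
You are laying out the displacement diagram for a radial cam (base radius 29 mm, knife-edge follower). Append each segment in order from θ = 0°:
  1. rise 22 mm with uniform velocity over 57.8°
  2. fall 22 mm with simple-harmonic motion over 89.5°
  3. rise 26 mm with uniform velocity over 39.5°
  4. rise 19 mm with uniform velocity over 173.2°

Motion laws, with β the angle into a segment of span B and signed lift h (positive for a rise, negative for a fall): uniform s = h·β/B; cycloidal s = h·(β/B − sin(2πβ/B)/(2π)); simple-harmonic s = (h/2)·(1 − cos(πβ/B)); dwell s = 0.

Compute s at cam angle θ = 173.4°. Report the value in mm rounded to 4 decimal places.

seg 1 [0°–57.8°] uniform, h=22: full span → s += 22 → s = 22.0000
seg 2 [57.8°–147.3°] simple-harmonic, h=-22: full span → s += -22 → s = 0.0000
seg 3 [147.3°–186.8°] uniform, h=26: θ=173.4° here. β=26.1, B=39.5. 26·26.1/39.5 = 17.1797 → s = 17.1797

17.1797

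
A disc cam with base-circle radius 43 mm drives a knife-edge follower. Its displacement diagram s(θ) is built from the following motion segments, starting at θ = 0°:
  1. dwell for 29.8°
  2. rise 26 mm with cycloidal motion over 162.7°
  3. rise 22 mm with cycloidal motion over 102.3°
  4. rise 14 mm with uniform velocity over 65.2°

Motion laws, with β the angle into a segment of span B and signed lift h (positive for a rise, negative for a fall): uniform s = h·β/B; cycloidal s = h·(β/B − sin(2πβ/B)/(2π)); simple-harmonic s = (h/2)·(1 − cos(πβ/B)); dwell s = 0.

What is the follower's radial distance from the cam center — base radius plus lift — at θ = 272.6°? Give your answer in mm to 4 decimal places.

seg 1 [0°–29.8°] dwell: s stays 0.0000
seg 2 [29.8°–192.5°] cycloidal, h=26: full span → s += 26 → s = 26.0000
seg 3 [192.5°–294.8°] cycloidal, h=22: θ=272.6° here. β=80.1, B=102.3. 22·(0.7830 − sin(2π·0.7830)/(2π)) = 20.6523 → s = 46.6523
radial distance = base radius + s = 43 + 46.6523 = 89.6523

89.6523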